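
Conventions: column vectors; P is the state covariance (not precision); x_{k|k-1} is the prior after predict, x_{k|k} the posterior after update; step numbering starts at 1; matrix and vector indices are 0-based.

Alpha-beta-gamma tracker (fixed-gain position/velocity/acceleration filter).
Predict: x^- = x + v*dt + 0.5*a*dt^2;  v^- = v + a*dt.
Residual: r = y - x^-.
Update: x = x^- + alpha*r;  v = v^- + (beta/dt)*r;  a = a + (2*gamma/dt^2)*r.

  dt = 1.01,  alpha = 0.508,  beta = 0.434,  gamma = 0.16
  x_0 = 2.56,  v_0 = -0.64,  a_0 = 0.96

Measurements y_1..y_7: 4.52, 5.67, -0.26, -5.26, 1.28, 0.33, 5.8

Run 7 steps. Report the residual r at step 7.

resid = 12.2842

step 1: x_pred=2.4032  r=2.1168  x^+=3.4786  v^+=1.2392  a^+=1.6240
step 2: x_pred=5.5585  r=0.1115  x^+=5.6151  v^+=2.9274  a^+=1.6590
step 3: x_pred=9.4179  r=-9.6779  x^+=4.5015  v^+=0.4443  a^+=-1.3769
step 4: x_pred=4.2480  r=-9.5080  x^+=-0.5821  v^+=-5.0320  a^+=-4.3595
step 5: x_pred=-7.8879  r=9.1679  x^+=-3.2306  v^+=-5.4956  a^+=-1.4836
step 6: x_pred=-9.5379  r=9.8679  x^+=-4.5250  v^+=-2.7538  a^+=1.6119
step 7: x_pred=-6.4842  r=12.2842  x^+=-0.2438  v^+=4.1528  a^+=5.4654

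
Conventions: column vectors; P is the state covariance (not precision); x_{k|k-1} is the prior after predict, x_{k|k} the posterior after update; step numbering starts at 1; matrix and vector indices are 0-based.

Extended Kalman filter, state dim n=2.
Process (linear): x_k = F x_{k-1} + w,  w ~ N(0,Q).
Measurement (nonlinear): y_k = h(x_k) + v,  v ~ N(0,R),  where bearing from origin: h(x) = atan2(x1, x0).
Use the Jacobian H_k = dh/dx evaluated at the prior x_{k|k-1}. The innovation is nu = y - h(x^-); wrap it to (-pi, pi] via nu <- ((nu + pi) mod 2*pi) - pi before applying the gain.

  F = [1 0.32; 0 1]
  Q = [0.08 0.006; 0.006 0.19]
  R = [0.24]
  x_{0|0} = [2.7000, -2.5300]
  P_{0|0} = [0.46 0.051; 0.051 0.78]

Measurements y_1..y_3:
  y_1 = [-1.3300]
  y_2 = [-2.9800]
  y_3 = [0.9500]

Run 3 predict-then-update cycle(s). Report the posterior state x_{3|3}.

x_post = [-0.4280, -3.8240]

step 1: x^-=[1.8904, -2.5300]  P^-=[0.6525 0.3066; 0.3066 0.9700]  H_jac=[0.2536 0.1895]  S=[0.3463]  K=[0.6457; 0.7554]  nu=[-0.4009]  x^+=[1.6315, -2.8329]  P^+=[0.5081 0.1377; 0.1377 0.7724]
step 2: x^-=[0.7250, -2.8329]  P^-=[0.7553 0.3908; 0.3908 0.9624]  H_jac=[0.3313 0.0848]  S=[0.3518]  K=[0.8055; 0.6000]  nu=[-1.6598]  x^+=[-0.6120, -3.8288]  P^+=[0.5270 0.2208; 0.2208 0.8357]
step 3: x^-=[-1.8372, -3.8288]  P^-=[0.8339 0.4942; 0.4942 1.0257]  H_jac=[0.2123 -0.1019]  S=[0.2669]  K=[0.4748; 0.0016]  nu=[2.9682]  x^+=[-0.4280, -3.8240]  P^+=[0.7738 0.4940; 0.4940 1.0257]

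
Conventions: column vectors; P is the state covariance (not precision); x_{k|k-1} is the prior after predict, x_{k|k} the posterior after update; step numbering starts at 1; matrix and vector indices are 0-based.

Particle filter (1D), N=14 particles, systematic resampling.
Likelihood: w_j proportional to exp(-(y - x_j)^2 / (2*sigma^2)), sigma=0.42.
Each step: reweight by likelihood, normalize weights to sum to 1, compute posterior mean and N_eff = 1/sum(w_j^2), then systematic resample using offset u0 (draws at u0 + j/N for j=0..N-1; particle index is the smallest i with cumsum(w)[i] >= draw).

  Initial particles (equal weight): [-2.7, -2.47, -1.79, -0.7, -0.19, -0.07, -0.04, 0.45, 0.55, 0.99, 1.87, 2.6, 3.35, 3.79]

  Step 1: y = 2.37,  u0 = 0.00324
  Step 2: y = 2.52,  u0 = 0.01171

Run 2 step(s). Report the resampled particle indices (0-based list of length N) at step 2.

resampled_idx = [1, 3, 5, 6, 6, 7, 8, 9, 9, 10, 11, 11, 12, 13]

step 1: w=[0.0000, 0.0000, 0.0000, 0.0000, 0.0000, 0.0000, 0.0000, 0.0000, 0.0001, 0.0032, 0.3451, 0.6033, 0.0461, 0.0023]  mean=2.3801  Neff=2.0611  idx=[9, 10, 10, 10, 10, 11, 11, 11, 11, 11, 11, 11, 11, 11]
step 2: w=[0.0001, 0.0301, 0.0301, 0.0301, 0.0301, 0.0977, 0.0977, 0.0977, 0.0977, 0.0977, 0.0977, 0.0977, 0.0977, 0.0977]  mean=2.5120  Neff=11.1618  idx=[1, 3, 5, 6, 6, 7, 8, 9, 9, 10, 11, 11, 12, 13]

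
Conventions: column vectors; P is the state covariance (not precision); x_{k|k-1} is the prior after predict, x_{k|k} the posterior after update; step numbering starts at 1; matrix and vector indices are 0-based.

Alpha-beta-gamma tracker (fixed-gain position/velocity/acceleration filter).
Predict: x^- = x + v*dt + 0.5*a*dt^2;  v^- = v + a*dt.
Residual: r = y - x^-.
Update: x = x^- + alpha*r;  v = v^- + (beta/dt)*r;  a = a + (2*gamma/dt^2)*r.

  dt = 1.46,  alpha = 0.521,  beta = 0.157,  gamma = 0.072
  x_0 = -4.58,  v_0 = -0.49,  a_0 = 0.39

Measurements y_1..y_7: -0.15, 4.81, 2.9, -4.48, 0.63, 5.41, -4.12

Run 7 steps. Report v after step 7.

step 1: x_pred=-4.8797  r=4.7297  x^+=-2.4155  v^+=0.5880  a^+=0.7095
step 2: x_pred=-0.8008  r=5.6108  x^+=2.1224  v^+=2.2273  a^+=1.0886
step 3: x_pred=6.5344  r=-3.6344  x^+=4.6409  v^+=3.4257  a^+=0.8430
step 4: x_pred=10.5410  r=-15.0210  x^+=2.7150  v^+=3.0413  a^+=-0.1717
step 5: x_pred=6.9723  r=-6.3423  x^+=3.6680  v^+=2.1086  a^+=-0.6002
step 6: x_pred=6.1069  r=-0.6969  x^+=5.7438  v^+=1.1574  a^+=-0.6472
step 7: x_pred=6.7438  r=-10.8638  x^+=1.0838  v^+=-0.9558  a^+=-1.3811

v_post = -0.9558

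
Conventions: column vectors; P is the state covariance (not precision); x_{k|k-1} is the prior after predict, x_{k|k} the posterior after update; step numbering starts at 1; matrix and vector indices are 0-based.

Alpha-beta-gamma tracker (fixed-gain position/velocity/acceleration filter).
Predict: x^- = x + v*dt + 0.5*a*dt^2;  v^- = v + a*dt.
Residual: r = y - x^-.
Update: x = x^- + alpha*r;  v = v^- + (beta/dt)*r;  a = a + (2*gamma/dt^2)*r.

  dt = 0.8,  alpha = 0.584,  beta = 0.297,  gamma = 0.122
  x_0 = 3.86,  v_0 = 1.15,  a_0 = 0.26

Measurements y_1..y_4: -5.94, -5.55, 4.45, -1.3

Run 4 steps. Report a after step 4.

step 1: x_pred=4.8632  r=-10.8032  x^+=-1.4459  v^+=-2.6527  a^+=-3.8587
step 2: x_pred=-4.8028  r=-0.7472  x^+=-5.2392  v^+=-6.0171  a^+=-4.1436
step 3: x_pred=-11.3788  r=15.8288  x^+=-2.1348  v^+=-3.4555  a^+=1.8911
step 4: x_pred=-4.2940  r=2.9940  x^+=-2.5455  v^+=-0.8311  a^+=3.0326

a_post = 3.0326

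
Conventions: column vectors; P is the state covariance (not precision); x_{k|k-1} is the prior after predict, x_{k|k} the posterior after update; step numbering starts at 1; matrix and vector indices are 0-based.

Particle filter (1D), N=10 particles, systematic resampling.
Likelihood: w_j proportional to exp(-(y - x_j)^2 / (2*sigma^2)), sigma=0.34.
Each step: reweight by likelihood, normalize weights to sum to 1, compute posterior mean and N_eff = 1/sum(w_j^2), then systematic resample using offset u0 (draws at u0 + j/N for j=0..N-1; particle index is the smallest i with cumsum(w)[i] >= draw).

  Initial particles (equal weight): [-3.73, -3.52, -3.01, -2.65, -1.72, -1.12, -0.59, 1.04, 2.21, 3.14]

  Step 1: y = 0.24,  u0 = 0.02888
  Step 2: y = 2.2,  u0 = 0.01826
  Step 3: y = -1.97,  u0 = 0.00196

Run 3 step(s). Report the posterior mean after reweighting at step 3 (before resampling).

post_mean = 1.0400

step 1: w=[0.0000, 0.0000, 0.0000, 0.0000, 0.0000, 0.0029, 0.4460, 0.5511, 0.0000, 0.0000]  mean=0.3067  Neff=1.9897  idx=[6, 6, 6, 6, 6, 7, 7, 7, 7, 7]
step 2: w=[0.0000, 0.0000, 0.0000, 0.0000, 0.0000, 0.2000, 0.2000, 0.2000, 0.2000, 0.2000]  mean=1.0400  Neff=5.0000  idx=[5, 5, 6, 6, 7, 7, 8, 8, 9, 9]
step 3: w=[0.1000, 0.1000, 0.1000, 0.1000, 0.1000, 0.1000, 0.1000, 0.1000, 0.1000, 0.1000]  mean=1.0400  Neff=10.0000  idx=[0, 1, 2, 3, 4, 5, 6, 7, 8, 9]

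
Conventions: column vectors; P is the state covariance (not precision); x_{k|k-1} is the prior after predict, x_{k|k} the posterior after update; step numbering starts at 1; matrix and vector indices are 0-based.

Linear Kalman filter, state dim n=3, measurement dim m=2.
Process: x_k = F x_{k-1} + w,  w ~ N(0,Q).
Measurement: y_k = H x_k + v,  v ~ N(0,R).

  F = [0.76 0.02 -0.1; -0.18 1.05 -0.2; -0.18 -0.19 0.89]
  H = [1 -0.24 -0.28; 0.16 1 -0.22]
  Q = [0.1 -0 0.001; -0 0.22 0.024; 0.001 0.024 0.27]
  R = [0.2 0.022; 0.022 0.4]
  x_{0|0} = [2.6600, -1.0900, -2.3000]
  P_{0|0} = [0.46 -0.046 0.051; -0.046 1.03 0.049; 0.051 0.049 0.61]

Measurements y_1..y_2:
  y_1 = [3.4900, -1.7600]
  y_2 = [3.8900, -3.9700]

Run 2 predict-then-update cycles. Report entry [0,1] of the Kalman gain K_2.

step 1: x^-=[2.2298, -1.1633, -2.3187]  P^-=[0.3629 -0.0778 -0.0761; -0.0778 1.3954 -0.2267; -0.0761 -0.2267 0.7692]  S=[0.7530 -0.2106; -0.2106 1.9221]  K=[0.5514 0.0589; -0.2633 0.7166; -0.3860 -0.2546]  nu=[0.3318, -1.4636]  x^+=[2.3266, -2.2994, -2.0741]  P^+=[0.1409 0.0304 0.0786; 0.0304 0.2767 0.0033; 0.0786 0.0033 0.5738]
step 2: x^-=[1.9296, -2.4184, -1.8278]  P^-=[0.1762 0.0113 -0.0202; 0.0113 0.5453 -0.1400; -0.0202 -0.1400 0.7148]  S=[0.4507 0.0113; 0.0113 1.0511]  K=[0.3965 0.0375; -0.1923 0.5519; -0.4072 -0.2815]  nu=[0.8681, -2.2625]  x^+=[2.1890, -3.8340, -1.5444]  P^+=[0.1035 0.0215 0.0651; 0.0215 0.2109 -0.0101; 0.0651 -0.0101 0.5542]

K[0,1] = 0.0375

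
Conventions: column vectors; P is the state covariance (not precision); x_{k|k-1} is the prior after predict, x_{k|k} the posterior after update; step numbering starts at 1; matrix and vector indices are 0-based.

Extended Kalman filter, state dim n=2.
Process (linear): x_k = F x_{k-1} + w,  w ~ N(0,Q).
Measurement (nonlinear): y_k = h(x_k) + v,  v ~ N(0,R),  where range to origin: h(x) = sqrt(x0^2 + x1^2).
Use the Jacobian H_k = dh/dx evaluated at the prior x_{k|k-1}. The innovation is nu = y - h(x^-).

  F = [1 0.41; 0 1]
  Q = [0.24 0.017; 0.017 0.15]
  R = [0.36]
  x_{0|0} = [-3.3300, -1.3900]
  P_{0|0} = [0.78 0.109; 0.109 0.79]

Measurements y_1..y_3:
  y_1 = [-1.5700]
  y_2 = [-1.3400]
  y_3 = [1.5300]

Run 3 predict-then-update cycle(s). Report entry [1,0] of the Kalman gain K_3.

step 1: x^-=[-3.8999, -1.3900]  P^-=[1.2422 0.4499; 0.4499 0.9400]  H_jac=[-0.9420 -0.3357]  S=[1.8527]  K=[-0.7131; -0.3991]  nu=[-5.7102]  x^+=[0.1720, 0.8889]  P^+=[0.3001 -0.0773; -0.0773 0.6449]
step 2: x^-=[0.5364, 0.8889]  P^-=[0.5851 0.2041; 0.2041 0.7949]  H_jac=[0.5167 0.8562]  S=[1.2795]  K=[0.3728; 0.6143]  nu=[-2.3782]  x^+=[-0.3503, -0.5722]  P^+=[0.4072 -0.0890; -0.0890 0.3120]
step 3: x^-=[-0.5849, -0.5722]  P^-=[0.6267 0.0559; 0.0559 0.4620]  H_jac=[-0.7148 -0.6993]  S=[0.9621]  K=[-0.5063; -0.3774]  nu=[0.7118]  x^+=[-0.9452, -0.8408]  P^+=[0.3801 -0.1279; -0.1279 0.3250]

K[1,0] = -0.3774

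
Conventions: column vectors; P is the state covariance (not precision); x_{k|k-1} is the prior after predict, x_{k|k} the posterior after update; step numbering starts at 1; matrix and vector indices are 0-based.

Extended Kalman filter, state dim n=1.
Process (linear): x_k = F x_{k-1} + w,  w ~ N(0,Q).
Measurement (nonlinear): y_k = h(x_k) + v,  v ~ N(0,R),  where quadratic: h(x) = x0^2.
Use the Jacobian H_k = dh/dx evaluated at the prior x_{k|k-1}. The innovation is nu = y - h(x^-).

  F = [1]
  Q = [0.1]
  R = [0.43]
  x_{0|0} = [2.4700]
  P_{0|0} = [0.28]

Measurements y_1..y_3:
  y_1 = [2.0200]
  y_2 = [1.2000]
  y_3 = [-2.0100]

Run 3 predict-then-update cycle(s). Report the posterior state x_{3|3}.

x_post = [0.3569]

step 1: x^-=[2.4700]  P^-=[0.3800]  H_jac=[4.9400]  S=[9.7034]  K=[0.1935]  nu=[-4.0809]  x^+=[1.6805]  P^+=[0.0168]
step 2: x^-=[1.6805]  P^-=[0.1168]  H_jac=[3.3610]  S=[1.7499]  K=[0.2244]  nu=[-1.6241]  x^+=[1.3160]  P^+=[0.0287]
step 3: x^-=[1.3160]  P^-=[0.1287]  H_jac=[2.6321]  S=[1.3217]  K=[0.2563]  nu=[-3.7419]  x^+=[0.3569]  P^+=[0.0419]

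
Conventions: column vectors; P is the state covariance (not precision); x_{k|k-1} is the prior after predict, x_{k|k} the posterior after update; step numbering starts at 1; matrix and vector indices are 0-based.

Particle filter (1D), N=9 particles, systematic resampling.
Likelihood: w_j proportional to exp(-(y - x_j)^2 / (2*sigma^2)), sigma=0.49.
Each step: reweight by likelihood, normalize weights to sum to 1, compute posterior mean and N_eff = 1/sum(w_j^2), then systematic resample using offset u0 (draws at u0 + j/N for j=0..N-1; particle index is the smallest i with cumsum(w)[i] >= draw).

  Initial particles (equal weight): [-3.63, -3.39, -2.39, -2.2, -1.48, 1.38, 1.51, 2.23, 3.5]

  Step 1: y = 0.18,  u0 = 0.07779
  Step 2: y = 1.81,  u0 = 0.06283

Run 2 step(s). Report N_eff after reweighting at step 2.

N_eff = 8.9178

step 1: w=[0.0000, 0.0000, 0.0000, 0.0001, 0.0411, 0.6361, 0.3207, 0.0020, 0.0000]  mean=1.3055  Neff=1.9640  idx=[5, 5, 5, 5, 5, 5, 6, 6, 6]
step 2: w=[0.1036, 0.1036, 0.1036, 0.1036, 0.1036, 0.1036, 0.1262, 0.1262, 0.1262]  mean=1.4292  Neff=8.9178  idx=[0, 1, 2, 3, 4, 5, 6, 7, 8]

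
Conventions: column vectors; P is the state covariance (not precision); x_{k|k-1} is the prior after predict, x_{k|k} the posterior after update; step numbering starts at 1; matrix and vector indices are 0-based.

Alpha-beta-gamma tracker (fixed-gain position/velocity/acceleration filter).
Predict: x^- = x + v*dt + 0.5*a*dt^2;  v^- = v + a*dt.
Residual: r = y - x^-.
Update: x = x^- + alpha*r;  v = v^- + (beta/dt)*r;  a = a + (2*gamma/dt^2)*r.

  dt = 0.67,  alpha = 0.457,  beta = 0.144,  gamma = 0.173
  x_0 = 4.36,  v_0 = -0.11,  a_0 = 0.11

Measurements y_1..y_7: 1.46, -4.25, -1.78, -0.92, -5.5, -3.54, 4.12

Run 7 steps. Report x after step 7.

x_post = -1.1440

step 1: x_pred=4.3110  r=-2.8510  x^+=3.0081  v^+=-0.6490  a^+=-2.0875
step 2: x_pred=2.1047  r=-6.3547  x^+=-0.7994  v^+=-3.4134  a^+=-6.9855
step 3: x_pred=-4.6543  r=2.8743  x^+=-3.3407  v^+=-7.4760  a^+=-4.7701
step 4: x_pred=-9.4203  r=8.5003  x^+=-5.5356  v^+=-8.8450  a^+=1.7817
step 5: x_pred=-11.0619  r=5.5619  x^+=-8.5201  v^+=-6.4558  a^+=6.0687
step 6: x_pred=-11.4834  r=7.9434  x^+=-7.8533  v^+=-0.6826  a^+=12.1912
step 7: x_pred=-5.5743  r=9.6943  x^+=-1.1440  v^+=9.5691  a^+=19.6633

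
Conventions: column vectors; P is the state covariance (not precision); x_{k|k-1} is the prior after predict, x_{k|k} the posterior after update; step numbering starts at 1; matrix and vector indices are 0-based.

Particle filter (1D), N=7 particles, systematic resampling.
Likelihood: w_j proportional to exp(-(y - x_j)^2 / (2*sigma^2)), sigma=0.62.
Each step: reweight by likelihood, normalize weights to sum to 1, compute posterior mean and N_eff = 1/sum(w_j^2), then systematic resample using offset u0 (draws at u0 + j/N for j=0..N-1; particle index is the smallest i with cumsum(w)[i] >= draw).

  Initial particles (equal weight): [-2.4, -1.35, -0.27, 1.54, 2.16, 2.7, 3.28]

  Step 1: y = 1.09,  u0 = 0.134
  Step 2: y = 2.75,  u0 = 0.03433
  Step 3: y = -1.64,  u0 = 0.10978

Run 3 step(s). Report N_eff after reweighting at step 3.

step 1: w=[0.0000, 0.0004, 0.0805, 0.6856, 0.2012, 0.0306, 0.0017]  mean=1.5566  Neff=1.9309  idx=[3, 3, 3, 3, 3, 4, 5]
step 2: w=[0.0626, 0.0626, 0.0626, 0.0626, 0.0626, 0.2675, 0.4193]  mean=2.1922  Neff=3.7456  idx=[0, 2, 5, 5, 6, 6, 6]
step 3: w=[0.4982, 0.4982, 0.0018, 0.0018, 0.0000, 0.0000, 0.0000]  mean=1.5422  Neff=2.0144  idx=[0, 0, 0, 1, 1, 1, 1]

N_eff = 2.0144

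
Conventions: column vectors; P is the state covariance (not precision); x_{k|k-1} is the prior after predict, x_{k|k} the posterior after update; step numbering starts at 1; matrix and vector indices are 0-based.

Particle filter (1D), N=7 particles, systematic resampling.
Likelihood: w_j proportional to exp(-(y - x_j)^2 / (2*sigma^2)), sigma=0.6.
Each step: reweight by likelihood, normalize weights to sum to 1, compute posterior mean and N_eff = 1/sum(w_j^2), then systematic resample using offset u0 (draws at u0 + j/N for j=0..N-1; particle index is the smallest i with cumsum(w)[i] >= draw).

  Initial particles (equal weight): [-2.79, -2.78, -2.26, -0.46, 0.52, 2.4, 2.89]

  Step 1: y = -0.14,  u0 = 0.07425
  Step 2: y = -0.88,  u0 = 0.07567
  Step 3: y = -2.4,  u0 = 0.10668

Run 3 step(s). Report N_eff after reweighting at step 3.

N_eff = 7.0000

step 1: w=[0.0000, 0.0000, 0.0014, 0.6127, 0.3857, 0.0001, 0.0000]  mean=-0.0844  Neff=1.9076  idx=[3, 3, 3, 3, 4, 4, 4]
step 2: w=[0.2352, 0.2352, 0.2352, 0.2352, 0.0198, 0.0198, 0.0198]  mean=-0.4019  Neff=4.4959  idx=[0, 0, 1, 2, 2, 3, 3]
step 3: w=[0.1429, 0.1429, 0.1429, 0.1429, 0.1429, 0.1429, 0.1429]  mean=-0.4600  Neff=7.0000  idx=[0, 1, 2, 3, 4, 5, 6]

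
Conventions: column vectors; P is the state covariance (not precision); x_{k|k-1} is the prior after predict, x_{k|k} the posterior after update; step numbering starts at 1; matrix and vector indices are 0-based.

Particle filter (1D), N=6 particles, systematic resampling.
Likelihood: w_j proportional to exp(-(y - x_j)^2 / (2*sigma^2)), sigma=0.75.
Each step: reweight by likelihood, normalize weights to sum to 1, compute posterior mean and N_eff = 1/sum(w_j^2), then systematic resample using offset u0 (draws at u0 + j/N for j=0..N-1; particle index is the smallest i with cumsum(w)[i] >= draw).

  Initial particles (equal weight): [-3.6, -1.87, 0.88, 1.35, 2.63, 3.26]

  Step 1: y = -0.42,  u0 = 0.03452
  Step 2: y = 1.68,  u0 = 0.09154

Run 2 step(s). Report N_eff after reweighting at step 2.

N_eff = 3.8040

step 1: w=[0.0003, 0.3514, 0.5071, 0.1406, 0.0006, 0.0000]  mean=-0.0205  Neff=2.4975  idx=[1, 1, 2, 2, 2, 3]
step 2: w=[0.0000, 0.0000, 0.2172, 0.2172, 0.2172, 0.3483]  mean=1.0437  Neff=3.8040  idx=[2, 3, 3, 4, 5, 5]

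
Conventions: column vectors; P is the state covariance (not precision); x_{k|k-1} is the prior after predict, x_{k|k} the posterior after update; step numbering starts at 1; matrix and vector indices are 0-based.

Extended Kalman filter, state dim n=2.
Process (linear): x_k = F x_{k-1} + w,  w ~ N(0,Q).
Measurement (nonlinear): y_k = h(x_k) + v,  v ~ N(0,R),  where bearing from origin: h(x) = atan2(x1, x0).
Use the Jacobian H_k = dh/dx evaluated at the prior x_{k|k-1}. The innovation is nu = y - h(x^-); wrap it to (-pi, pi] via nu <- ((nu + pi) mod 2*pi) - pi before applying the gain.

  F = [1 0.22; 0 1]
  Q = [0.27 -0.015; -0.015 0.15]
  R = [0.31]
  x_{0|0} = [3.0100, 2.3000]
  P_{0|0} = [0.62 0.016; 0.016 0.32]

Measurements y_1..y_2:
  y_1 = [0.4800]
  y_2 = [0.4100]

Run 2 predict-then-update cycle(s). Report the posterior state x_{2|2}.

x_post = [4.0757, 2.2471]

step 1: x^-=[3.5160, 2.3000]  P^-=[0.9125 0.0714; 0.0714 0.4700]  H_jac=[-0.1303 0.1992]  S=[0.3404]  K=[-0.3075; 0.2477]  nu=[-0.0993]  x^+=[3.5465, 2.2754]  P^+=[0.8803 0.0973; 0.0973 0.4491]
step 2: x^-=[4.0471, 2.2754]  P^-=[1.2149 0.1811; 0.1811 0.5991]  H_jac=[-0.1056 0.1877]  S=[0.3375]  K=[-0.2792; 0.2766]  nu=[-0.1022]  x^+=[4.0757, 2.2471]  P^+=[1.1886 0.2072; 0.2072 0.5733]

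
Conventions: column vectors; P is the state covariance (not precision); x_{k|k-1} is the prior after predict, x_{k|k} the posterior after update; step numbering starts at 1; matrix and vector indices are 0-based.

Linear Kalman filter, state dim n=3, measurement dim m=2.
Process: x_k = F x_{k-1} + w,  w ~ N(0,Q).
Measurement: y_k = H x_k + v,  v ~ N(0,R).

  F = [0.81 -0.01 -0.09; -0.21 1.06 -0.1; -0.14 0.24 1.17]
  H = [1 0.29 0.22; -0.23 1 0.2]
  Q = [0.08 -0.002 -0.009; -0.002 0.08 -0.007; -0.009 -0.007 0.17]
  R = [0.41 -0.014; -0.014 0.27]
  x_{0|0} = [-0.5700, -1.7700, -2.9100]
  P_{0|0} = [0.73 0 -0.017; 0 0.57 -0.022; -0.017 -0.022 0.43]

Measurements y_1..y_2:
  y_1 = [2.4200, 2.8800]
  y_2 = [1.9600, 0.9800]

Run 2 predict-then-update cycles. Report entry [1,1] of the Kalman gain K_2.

step 1: x^-=[-0.1821, -1.4655, -3.7497]  P^-=[0.5649 -0.1252 -0.1540; -0.1252 0.7609 0.0863; -0.1540 0.0863 0.7990]  S=[0.9482 -0.0040; -0.0040 1.1990]  K=[0.5208 -0.2368; 0.1235 0.6734; 0.0503 0.2350]  nu=[3.8520, 5.0536]  x^+=[0.6274, 2.4135, -2.3683]  P^+=[0.2396 0.0062 -0.1117; 0.0062 0.2033 -0.1090; -0.1117 -0.1090 0.7305]
step 2: x^-=[0.6972, 2.6633, -2.2795]  P^-=[0.2591 -0.0157 -0.2160; -0.0157 0.3420 -0.1417; -0.2160 -0.1417 1.1613]  S=[0.6318 -0.0097; -0.0097 0.6426]  K=[0.3249 -0.1796; 0.0903 0.4951; 0.0008 0.2183]  nu=[0.9919, -1.0671]  x^+=[1.2112, 2.2246, -2.5116]  P^+=[0.1706 0.0243 -0.1903; 0.0243 0.1802 -0.2110; -0.1903 -0.2110 1.1307]

K[1,1] = 0.4951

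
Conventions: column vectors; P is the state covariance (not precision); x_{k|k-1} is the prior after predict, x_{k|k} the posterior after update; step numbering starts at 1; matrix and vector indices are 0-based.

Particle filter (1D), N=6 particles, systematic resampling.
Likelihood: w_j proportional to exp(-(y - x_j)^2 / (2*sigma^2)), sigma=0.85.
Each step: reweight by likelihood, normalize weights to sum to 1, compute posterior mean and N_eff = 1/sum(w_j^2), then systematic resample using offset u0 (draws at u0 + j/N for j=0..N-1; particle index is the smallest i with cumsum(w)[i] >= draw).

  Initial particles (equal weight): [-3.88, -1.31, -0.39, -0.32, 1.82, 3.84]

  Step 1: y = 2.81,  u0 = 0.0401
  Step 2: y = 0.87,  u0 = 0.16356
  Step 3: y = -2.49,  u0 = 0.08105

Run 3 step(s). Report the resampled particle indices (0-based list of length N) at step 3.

step 1: w=[0.0000, 0.0000, 0.0008, 0.0011, 0.5129, 0.4851]  mean=2.7955  Neff=2.0065  idx=[4, 4, 4, 5, 5, 5]
step 2: w=[0.3319, 0.3319, 0.3319, 0.0014, 0.0014, 0.0014]  mean=1.8284  Neff=3.0250  idx=[0, 0, 1, 1, 2, 3]
step 3: w=[0.2000, 0.2000, 0.2000, 0.2000, 0.2000, 0.0000]  mean=1.8200  Neff=5.0000  idx=[0, 1, 2, 2, 3, 4]

resampled_idx = [0, 1, 2, 2, 3, 4]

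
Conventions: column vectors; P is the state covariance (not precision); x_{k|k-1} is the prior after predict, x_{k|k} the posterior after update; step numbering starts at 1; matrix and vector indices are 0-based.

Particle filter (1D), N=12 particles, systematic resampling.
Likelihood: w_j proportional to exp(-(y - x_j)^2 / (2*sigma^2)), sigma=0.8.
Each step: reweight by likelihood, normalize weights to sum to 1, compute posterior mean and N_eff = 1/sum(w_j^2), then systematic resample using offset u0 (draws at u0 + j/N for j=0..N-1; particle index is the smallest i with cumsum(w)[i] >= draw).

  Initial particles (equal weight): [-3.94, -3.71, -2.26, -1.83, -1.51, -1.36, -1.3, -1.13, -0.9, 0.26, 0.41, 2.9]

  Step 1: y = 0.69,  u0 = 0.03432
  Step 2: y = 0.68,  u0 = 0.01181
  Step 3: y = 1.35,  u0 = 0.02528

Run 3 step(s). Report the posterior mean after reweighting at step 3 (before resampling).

post_mean = 0.3457

step 1: w=[0.0000, 0.0000, 0.0005, 0.0032, 0.0106, 0.0174, 0.0210, 0.0349, 0.0644, 0.4015, 0.4363, 0.0102]  mean=0.1415  Neff=2.7943  idx=[6, 8, 9, 9, 9, 9, 9, 10, 10, 10, 10, 10]
step 2: w=[0.0050, 0.0153, 0.0940, 0.0940, 0.0940, 0.0940, 0.0940, 0.1019, 0.1019, 0.1019, 0.1019, 0.1019]  mean=0.3108  Neff=10.3755  idx=[1, 2, 3, 4, 5, 6, 7, 8, 8, 9, 10, 11]
step 3: w=[0.0038, 0.0790, 0.0790, 0.0790, 0.0790, 0.0790, 0.1002, 0.1002, 0.1002, 0.1002, 0.1002, 0.1002]  mean=0.3457  Neff=10.9342  idx=[1, 2, 3, 4, 5, 6, 7, 8, 8, 9, 10, 11]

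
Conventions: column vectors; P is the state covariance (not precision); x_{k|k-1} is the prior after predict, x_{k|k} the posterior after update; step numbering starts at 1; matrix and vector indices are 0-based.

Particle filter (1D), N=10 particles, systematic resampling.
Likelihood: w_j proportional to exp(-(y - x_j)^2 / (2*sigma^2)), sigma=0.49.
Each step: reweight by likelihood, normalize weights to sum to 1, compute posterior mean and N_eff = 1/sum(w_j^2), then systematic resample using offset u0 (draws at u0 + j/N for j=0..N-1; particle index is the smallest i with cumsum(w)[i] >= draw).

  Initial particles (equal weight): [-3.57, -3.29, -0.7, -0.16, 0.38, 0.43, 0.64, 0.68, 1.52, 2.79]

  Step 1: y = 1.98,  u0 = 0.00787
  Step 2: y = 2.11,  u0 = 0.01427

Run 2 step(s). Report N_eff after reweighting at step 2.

step 1: w=[0.0000, 0.0000, 0.0000, 0.0001, 0.0050, 0.0070, 0.0247, 0.0307, 0.6679, 0.2647]  mean=1.7951  Neff=1.9315  idx=[5, 8, 8, 8, 8, 8, 8, 8, 9, 9]
step 2: w=[0.0007, 0.1165, 0.1165, 0.1165, 0.1165, 0.1165, 0.1165, 0.1165, 0.0918, 0.0918]  mean=1.7525  Neff=8.9358  idx=[1, 1, 2, 3, 4, 5, 6, 7, 7, 9]

N_eff = 8.9358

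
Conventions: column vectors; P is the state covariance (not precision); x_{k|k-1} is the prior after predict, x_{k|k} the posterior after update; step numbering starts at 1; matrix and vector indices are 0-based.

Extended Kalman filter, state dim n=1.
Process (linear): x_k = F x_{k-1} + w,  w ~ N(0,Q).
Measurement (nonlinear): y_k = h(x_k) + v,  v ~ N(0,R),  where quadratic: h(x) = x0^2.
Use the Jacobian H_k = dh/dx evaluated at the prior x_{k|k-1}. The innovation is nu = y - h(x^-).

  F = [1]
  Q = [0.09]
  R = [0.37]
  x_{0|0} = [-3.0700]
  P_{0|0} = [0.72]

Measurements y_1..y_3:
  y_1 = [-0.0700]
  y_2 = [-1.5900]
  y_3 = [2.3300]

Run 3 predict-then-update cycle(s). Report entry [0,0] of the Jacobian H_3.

step 1: x^-=[-3.0700]  P^-=[0.8100]  H_jac=[-6.1400]  S=[30.9067]  K=[-0.1609]  nu=[-9.4949]  x^+=[-1.5421]  P^+=[0.0097]
step 2: x^-=[-1.5421]  P^-=[0.0997]  H_jac=[-3.0842]  S=[1.3184]  K=[-0.2332]  nu=[-3.9681]  x^+=[-0.6166]  P^+=[0.0280]
step 3: x^-=[-0.6166]  P^-=[0.1180]  H_jac=[-1.2332]  S=[0.5494]  K=[-0.2648]  nu=[1.9498]  x^+=[-1.1329]  P^+=[0.0795]

H_jac[0,0] = -1.2332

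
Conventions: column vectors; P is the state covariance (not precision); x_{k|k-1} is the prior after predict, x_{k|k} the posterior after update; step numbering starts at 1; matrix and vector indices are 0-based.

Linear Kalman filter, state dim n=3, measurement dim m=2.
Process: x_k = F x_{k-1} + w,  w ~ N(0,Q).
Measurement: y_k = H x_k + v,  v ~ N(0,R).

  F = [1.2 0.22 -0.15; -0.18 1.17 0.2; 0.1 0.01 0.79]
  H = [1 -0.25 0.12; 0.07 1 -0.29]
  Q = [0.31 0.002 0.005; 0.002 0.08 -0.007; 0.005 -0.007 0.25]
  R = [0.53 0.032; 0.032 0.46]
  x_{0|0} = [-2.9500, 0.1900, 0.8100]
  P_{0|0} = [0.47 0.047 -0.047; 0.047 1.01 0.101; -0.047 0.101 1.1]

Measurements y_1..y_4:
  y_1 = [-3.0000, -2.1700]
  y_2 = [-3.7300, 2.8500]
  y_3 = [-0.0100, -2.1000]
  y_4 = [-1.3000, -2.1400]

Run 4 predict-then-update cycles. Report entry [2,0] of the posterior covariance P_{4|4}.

step 1: x^-=[-3.6197, 0.9153, 0.3468]  P^-=[1.0955 0.1658 -0.0916; 0.1658 1.5527 0.2749; -0.0916 0.2749 0.9356]  S=[1.6147 -0.0705; -0.0705 1.9642]  K=[0.6530 0.1604; -0.0845 0.7528; -0.0299 -0.0025]  nu=[0.8069, -2.7313]  x^+=[-3.5308, -1.2089, 0.3296]  P^+=[0.3712 0.0514 -0.0598; 0.0514 0.4191 0.2730; -0.0598 0.2730 0.9341]
step 2: x^-=[-4.5524, -0.7130, -0.1048]  P^-=[0.9165 0.0199 -0.0672; 0.0199 0.8136 0.4049; -0.0672 0.4049 0.8317]  S=[1.4589 -0.0198; -0.0198 1.1187]  K=[0.6207 0.1035; -0.0840 0.6221; -0.0451 0.1413]  nu=[0.6567, 3.8513]  x^+=[-3.7461, 1.6275, 0.4098]  P^+=[0.3450 0.0314 -0.0411; 0.0314 0.3683 0.3002; -0.0411 0.3002 0.8062]
step 3: x^-=[-4.1988, 2.6605, -0.0346]  P^-=[0.8544 -0.0095 -0.0338; -0.0095 0.7578 0.4052; -0.0338 0.4052 0.7549]  S=[1.4149 -0.0457; -0.0457 1.0505]  K=[0.6053 0.0836; -0.0867 0.6051; -0.0259 0.1739]  nu=[4.8580, -4.4766]  x^+=[-1.6322, -0.4696, -0.9389]  P^+=[0.3332 0.0280 -0.0222; 0.0280 0.3577 0.2901; -0.0222 0.2901 0.7218]
step 4: x^-=[-1.9211, -0.4434, -0.9096]  P^-=[0.8270 -0.0054 -0.0096; -0.0054 0.7349 0.3799; -0.0096 0.3799 0.7050]  S=[1.3907 -0.0478; -0.0478 1.0376]  K=[0.5976 0.0808; -0.0826 0.5980; -0.0086 0.1680]  nu=[0.6194, -1.8259]  x^+=[-1.6985, -1.5864, -1.2217]  P^+=[0.3282 0.0299 -0.0118; 0.0299 0.3497 0.2737; -0.0118 0.2737 0.6754]

P_post[2,0] = -0.0118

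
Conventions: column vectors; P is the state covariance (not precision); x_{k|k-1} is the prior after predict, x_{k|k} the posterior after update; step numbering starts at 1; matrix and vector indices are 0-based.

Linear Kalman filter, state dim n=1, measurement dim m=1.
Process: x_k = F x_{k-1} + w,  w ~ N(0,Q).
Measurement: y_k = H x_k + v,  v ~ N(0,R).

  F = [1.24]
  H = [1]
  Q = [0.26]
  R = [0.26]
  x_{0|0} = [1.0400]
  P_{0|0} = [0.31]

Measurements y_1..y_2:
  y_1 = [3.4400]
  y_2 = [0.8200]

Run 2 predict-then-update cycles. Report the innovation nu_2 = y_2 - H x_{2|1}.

innov = [-2.7500]

step 1: x^-=[1.2896]  P^-=[0.7367]  S=[0.9967]  K=[0.7391]  nu=[2.1504]  x^+=[2.8790]  P^+=[0.1922]
step 2: x^-=[3.5700]  P^-=[0.5555]  S=[0.8155]  K=[0.6812]  nu=[-2.7500]  x^+=[1.6968]  P^+=[0.1771]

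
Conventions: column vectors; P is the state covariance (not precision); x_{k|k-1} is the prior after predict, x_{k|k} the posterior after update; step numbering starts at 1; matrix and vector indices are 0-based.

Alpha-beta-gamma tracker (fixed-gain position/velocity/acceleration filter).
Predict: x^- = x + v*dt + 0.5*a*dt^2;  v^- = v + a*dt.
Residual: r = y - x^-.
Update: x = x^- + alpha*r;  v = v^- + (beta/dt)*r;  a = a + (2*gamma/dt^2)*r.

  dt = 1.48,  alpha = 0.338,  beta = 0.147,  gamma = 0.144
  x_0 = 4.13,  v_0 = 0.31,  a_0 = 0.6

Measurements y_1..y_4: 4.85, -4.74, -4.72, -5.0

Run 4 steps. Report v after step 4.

step 1: x_pred=5.2459  r=-0.3959  x^+=5.1121  v^+=1.1587  a^+=0.5479
step 2: x_pred=7.4270  r=-12.1670  x^+=3.3146  v^+=0.7611  a^+=-1.0518
step 3: x_pred=3.2891  r=-8.0091  x^+=0.5820  v^+=-1.5910  a^+=-2.1049
step 4: x_pred=-4.0780  r=-0.9220  x^+=-4.3896  v^+=-4.7978  a^+=-2.2261

v_post = -4.7978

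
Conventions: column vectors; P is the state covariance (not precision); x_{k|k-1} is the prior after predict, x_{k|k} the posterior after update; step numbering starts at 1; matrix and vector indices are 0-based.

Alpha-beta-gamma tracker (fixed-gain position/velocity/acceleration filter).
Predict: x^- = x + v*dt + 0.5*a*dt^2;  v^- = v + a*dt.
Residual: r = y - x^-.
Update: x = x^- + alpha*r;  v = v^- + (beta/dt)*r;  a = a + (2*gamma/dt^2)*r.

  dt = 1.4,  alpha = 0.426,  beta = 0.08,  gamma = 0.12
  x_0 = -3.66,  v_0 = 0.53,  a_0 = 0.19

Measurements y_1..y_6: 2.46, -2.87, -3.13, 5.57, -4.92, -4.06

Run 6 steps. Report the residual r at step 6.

resid = -4.9041

step 1: x_pred=-2.7318  r=5.1918  x^+=-0.5201  v^+=1.0927  a^+=0.8257
step 2: x_pred=1.8189  r=-4.6889  x^+=-0.1786  v^+=1.9808  a^+=0.2516
step 3: x_pred=2.8410  r=-5.9710  x^+=0.2974  v^+=1.9918  a^+=-0.4796
step 4: x_pred=2.6159  r=2.9541  x^+=3.8743  v^+=1.4892  a^+=-0.1178
step 5: x_pred=5.8437  r=-10.7637  x^+=1.2584  v^+=0.7092  a^+=-1.4358
step 6: x_pred=0.8441  r=-4.9041  x^+=-1.2451  v^+=-1.5813  a^+=-2.0363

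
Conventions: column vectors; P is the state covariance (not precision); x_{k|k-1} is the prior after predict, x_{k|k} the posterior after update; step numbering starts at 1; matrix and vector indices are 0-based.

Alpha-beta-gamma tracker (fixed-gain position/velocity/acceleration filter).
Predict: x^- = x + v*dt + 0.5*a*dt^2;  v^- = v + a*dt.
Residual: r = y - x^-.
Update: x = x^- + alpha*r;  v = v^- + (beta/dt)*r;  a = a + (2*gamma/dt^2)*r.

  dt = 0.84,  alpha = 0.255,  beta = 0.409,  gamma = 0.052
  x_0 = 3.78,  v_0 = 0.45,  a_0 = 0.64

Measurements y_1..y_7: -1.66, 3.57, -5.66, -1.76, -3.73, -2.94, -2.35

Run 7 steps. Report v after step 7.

step 1: x_pred=4.3838  r=-6.0438  x^+=2.8426  v^+=-1.9552  a^+=-0.2508
step 2: x_pred=1.1118  r=2.4582  x^+=1.7387  v^+=-0.9689  a^+=0.1115
step 3: x_pred=0.9641  r=-6.6241  x^+=-0.7251  v^+=-4.1006  a^+=-0.8648
step 4: x_pred=-4.4746  r=2.7146  x^+=-3.7824  v^+=-3.5053  a^+=-0.4647
step 5: x_pred=-6.8908  r=3.1608  x^+=-6.0848  v^+=-2.3566  a^+=0.0012
step 6: x_pred=-8.0639  r=5.1239  x^+=-6.7573  v^+=0.1392  a^+=0.7564
step 7: x_pred=-6.3735  r=4.0235  x^+=-5.3475  v^+=2.7337  a^+=1.3494

v_post = 2.7337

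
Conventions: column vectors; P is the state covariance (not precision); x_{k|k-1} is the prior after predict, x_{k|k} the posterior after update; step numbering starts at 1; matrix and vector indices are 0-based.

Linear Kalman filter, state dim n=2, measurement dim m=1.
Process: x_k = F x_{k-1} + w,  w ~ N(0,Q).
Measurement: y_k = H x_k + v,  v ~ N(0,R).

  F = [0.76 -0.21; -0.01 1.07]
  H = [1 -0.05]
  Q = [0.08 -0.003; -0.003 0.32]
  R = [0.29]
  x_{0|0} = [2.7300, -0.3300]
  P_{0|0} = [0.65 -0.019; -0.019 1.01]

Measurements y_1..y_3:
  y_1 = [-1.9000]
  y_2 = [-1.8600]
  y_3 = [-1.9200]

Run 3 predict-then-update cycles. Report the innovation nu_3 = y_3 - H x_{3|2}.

step 1: x^-=[2.1441, -0.3804]  P^-=[0.5060 -0.2504; -0.2504 1.4768]  S=[0.8248]  K=[0.6287; -0.3931]  nu=[-4.0631]  x^+=[-0.4105, 1.2168]  P^+=[0.1800 -0.0465; -0.0465 1.3494]
step 2: x^-=[-0.5675, 1.3061]  P^-=[0.2583 -0.3455; -0.3455 1.8659]  S=[0.5875]  K=[0.4691; -0.7468]  nu=[-1.2272]  x^+=[-1.1432, 2.2226]  P^+=[0.1290 -0.1397; -0.1397 1.5382]
step 3: x^-=[-1.3356, 2.3896]  P^-=[0.2670 -0.4635; -0.4635 2.0841]  S=[0.6085]  K=[0.4768; -0.9329]  nu=[-0.4650]  x^+=[-1.5572, 2.8234]  P^+=[0.1286 -0.1928; -0.1928 1.5545]

innov = [-0.4650]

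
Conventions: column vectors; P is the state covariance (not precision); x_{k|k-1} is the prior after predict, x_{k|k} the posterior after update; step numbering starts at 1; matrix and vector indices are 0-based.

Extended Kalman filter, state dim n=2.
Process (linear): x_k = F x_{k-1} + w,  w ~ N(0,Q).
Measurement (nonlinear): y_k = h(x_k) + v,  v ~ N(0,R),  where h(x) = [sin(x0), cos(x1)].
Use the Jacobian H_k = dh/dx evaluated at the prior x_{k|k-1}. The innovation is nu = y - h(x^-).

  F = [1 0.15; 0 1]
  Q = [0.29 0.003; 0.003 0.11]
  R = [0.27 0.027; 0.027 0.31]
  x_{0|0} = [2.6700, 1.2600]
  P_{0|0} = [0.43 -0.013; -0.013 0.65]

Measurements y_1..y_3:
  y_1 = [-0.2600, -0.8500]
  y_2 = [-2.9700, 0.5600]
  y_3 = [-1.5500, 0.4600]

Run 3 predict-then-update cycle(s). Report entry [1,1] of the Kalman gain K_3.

step 1: x^-=[2.8590, 1.2600]  P^-=[0.7307 0.0875; 0.0875 0.7600]  H_jac=[-0.9603 0.0000; 0.0000 -0.9521]  S=[0.9439 0.1070; 0.1070 0.9989]  K=[-0.7430 -0.0038; -0.0070 -0.7236]  nu=[-0.5388, -1.1558]  x^+=[3.2638, 2.1001]  P^+=[0.2090 0.0223; 0.0223 0.2358]
step 2: x^-=[3.5788, 2.1001]  P^-=[0.5110 0.0607; 0.0607 0.3458]  H_jac=[-0.9059 0.0000; 0.0000 -0.8631]  S=[0.6894 0.0745; 0.0745 0.5676]  K=[-0.6711 -0.0043; -0.0233 -0.5228]  nu=[-2.5466, 1.0650]  x^+=[5.2832, 1.6027]  P^+=[0.2001 0.0225; 0.0225 0.1885]
step 3: x^-=[5.5236, 1.6027]  P^-=[0.5011 0.0538; 0.0538 0.2985]  H_jac=[0.7251 0.0000; 0.0000 -0.9995]  S=[0.5335 -0.0120; -0.0120 0.6082]  K=[0.6794 -0.0750; 0.0621 -0.4893]  nu=[-0.8614, 0.4919]  x^+=[4.9014, 1.3085]  P^+=[0.2502 0.0049; 0.0049 0.1501]

K[1,1] = -0.4893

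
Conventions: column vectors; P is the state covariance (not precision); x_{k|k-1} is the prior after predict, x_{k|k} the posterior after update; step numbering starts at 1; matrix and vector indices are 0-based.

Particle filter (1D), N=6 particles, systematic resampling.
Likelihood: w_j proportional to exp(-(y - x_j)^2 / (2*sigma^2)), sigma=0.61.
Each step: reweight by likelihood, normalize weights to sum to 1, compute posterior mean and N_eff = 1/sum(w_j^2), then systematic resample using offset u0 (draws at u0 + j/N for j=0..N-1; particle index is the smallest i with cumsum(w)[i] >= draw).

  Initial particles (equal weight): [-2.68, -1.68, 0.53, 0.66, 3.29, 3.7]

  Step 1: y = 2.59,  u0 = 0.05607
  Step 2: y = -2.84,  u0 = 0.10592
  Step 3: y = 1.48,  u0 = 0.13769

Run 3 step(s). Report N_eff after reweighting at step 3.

step 1: w=[0.0000, 0.0000, 0.0046, 0.0093, 0.7203, 0.2657]  mean=3.3616  Neff=1.6962  idx=[4, 4, 4, 4, 4, 5]
step 2: w=[0.2000, 0.2000, 0.2000, 0.2000, 0.2000, 0.0002]  mean=3.2901  Neff=5.0019  idx=[0, 1, 2, 3, 3, 4]
step 3: w=[0.1667, 0.1667, 0.1667, 0.1667, 0.1667, 0.1667]  mean=3.2900  Neff=6.0000  idx=[0, 1, 2, 3, 4, 5]

N_eff = 6.0000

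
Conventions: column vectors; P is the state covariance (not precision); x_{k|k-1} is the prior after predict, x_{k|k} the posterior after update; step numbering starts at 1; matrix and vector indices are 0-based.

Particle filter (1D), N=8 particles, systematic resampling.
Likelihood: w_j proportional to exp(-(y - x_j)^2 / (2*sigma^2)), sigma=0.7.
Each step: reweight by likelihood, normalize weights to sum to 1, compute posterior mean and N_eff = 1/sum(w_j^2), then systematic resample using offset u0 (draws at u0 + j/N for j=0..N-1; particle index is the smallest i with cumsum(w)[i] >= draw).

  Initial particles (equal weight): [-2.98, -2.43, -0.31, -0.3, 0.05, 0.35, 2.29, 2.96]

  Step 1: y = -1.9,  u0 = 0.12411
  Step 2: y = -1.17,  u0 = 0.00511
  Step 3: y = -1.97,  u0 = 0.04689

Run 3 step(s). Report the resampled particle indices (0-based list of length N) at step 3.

resampled_idx = [0, 1, 2, 2, 3, 4, 5, 5]

step 1: w=[0.2472, 0.6102, 0.0616, 0.0596, 0.0168, 0.0046, 0.0000, 0.0000]  mean=-2.2538  Neff=2.2673  idx=[0, 1, 1, 1, 1, 1, 2, 5]
step 2: w=[0.0222, 0.1245, 0.1245, 0.1245, 0.1245, 0.1245, 0.2958, 0.0595]  mean=-1.6497  Neff=5.9169  idx=[0, 1, 2, 3, 4, 5, 6, 6]
step 3: w=[0.0784, 0.1790, 0.1790, 0.1790, 0.1790, 0.1790, 0.0133, 0.0133]  mean=-2.4165  Neff=6.0000  idx=[0, 1, 2, 2, 3, 4, 5, 5]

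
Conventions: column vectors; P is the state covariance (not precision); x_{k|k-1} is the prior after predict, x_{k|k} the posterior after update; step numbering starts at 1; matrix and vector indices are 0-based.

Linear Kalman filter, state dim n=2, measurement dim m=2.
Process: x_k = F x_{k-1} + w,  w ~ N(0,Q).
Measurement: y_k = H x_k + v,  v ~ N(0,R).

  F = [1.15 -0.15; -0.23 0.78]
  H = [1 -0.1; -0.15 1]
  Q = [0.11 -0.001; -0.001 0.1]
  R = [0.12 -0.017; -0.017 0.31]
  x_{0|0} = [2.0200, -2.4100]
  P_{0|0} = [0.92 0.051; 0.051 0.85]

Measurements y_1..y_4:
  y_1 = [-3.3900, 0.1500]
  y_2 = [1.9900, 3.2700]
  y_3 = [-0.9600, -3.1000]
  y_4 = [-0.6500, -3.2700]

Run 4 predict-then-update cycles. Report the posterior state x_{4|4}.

x_post = [-0.5929, -1.3606]

step 1: x^-=[2.6845, -2.3444]  P^-=[1.3282 -0.2963; -0.2963 0.6475]  S=[1.5140 -0.5817; -0.5817 1.0763]  K=[0.9087 0.0307; 0.0108 0.6487]  nu=[-6.3089, 2.8971]  x^+=[-2.9594, -0.5331]  P^+=[0.1096 0.0105; 0.0105 0.2025]
step 2: x^-=[-3.3233, 0.2649]  P^-=[0.2558 -0.0439; -0.0439 0.2252]  S=[0.3869 -0.1224; -0.1224 0.5541]  K=[0.6727 0.0002; -0.0422 0.4090]  nu=[5.3398, 2.5066]  x^+=[0.2693, 1.0647]  P^+=[0.0808 0.0007; 0.0007 0.1276]
step 3: x^-=[0.1500, 0.7685]  P^-=[0.2195 -0.0366; -0.0366 0.1816]  S=[0.3486 -0.1052; -0.1052 0.5076]  K=[0.6387 -0.0046; -0.0489 0.3586]  nu=[-1.0332, -3.8460]  x^+=[-0.4923, -0.5600]  P^+=[0.0766 -0.0008; -0.0008 0.1119]
step 4: x^-=[-0.4822, -0.3236]  P^-=[0.2141 -0.0351; -0.0351 0.1724]  S=[0.3429 -0.1020; -0.1020 0.4977]  K=[0.6332 -0.0053; -0.0495 0.3468]  nu=[-0.2002, -3.0187]  x^+=[-0.5929, -1.3606]  P^+=[0.0760 -0.0010; -0.0010 0.1082]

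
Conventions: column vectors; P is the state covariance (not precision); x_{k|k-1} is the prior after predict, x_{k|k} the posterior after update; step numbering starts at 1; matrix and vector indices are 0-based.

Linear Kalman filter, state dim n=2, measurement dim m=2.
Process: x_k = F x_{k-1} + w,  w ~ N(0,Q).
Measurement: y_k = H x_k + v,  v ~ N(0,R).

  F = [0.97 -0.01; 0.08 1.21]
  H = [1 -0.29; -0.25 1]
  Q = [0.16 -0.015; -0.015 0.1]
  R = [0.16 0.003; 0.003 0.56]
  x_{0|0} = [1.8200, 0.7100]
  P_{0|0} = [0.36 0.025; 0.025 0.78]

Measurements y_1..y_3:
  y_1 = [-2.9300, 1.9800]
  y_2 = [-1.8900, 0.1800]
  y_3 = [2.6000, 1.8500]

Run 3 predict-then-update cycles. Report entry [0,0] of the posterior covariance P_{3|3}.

step 1: x^-=[1.7583, 1.0047]  P^-=[0.4983 0.0328; 0.0328 1.2491]  S=[0.7443 -0.4486; -0.4486 1.8239]  K=[0.7354 0.1306; -0.0382 0.6710]  nu=[-4.3969, 1.4149]  x^+=[-1.2904, 2.1218]  P^+=[0.1508 0.1130; 0.1130 0.4039]
step 2: x^-=[-1.2729, 2.4642]  P^-=[0.2998 0.1244; 0.1244 0.7142]  S=[0.4477 -0.1456; -0.1456 1.2307]  K=[0.6262 0.1143; -0.0044 0.5545]  nu=[0.0976, -2.6024]  x^+=[-1.5093, 1.0207]  P^+=[0.1290 0.0981; 0.0981 0.3351]
step 3: x^-=[-1.4742, 1.1143]  P^-=[0.2795 0.1061; 0.1061 0.6104]  S=[0.4293 -0.1301; -0.1301 1.1348]  K=[0.6103 0.1019; -0.0096 0.5134]  nu=[4.3973, 0.3672]  x^+=[1.2468, 1.2603]  P^+=[0.1240 0.0899; 0.0899 0.3099]

P_post[0,0] = 0.1240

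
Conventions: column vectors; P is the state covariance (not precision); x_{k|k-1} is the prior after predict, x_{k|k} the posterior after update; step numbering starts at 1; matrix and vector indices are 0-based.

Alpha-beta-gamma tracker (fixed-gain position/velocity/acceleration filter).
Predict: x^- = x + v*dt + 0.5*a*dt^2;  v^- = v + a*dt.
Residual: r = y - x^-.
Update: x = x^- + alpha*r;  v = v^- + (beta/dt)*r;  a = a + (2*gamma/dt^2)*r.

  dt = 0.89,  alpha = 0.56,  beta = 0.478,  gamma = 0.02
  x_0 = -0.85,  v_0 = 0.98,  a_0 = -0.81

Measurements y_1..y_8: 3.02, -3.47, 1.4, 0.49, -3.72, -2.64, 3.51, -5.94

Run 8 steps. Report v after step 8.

v_post = -1.8135

step 1: x_pred=-0.2986  r=3.3186  x^+=1.5598  v^+=2.0414  a^+=-0.6424
step 2: x_pred=3.1223  r=-6.5923  x^+=-0.5694  v^+=-2.0709  a^+=-0.9753
step 3: x_pred=-2.7987  r=4.1987  x^+=-0.4474  v^+=-0.6838  a^+=-0.7633
step 4: x_pred=-1.3584  r=1.8484  x^+=-0.3233  v^+=-0.3704  a^+=-0.6699
step 5: x_pred=-0.9183  r=-2.8017  x^+=-2.4873  v^+=-2.4714  a^+=-0.8114
step 6: x_pred=-5.0082  r=2.3682  x^+=-3.6820  v^+=-1.9217  a^+=-0.6918
step 7: x_pred=-5.6663  r=9.1763  x^+=-0.5276  v^+=2.3910  a^+=-0.2284
step 8: x_pred=1.5099  r=-7.4499  x^+=-2.6620  v^+=-1.8135  a^+=-0.6047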